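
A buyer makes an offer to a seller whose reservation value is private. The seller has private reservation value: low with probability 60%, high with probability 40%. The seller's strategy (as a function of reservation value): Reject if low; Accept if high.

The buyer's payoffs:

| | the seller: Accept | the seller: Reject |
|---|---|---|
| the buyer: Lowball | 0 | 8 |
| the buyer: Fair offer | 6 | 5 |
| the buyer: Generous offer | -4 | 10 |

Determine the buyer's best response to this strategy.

Fair offer

Compute the buyer's expected payoff for each action, taking the expectation over the seller's type.
E[Lowball] = 0.6·(8) + 0.4·(0) = 4.8
E[Fair offer] = 0.6·(5) + 0.4·(6) = 5.4
E[Generous offer] = 0.6·(10) + 0.4·(-4) = 4.4
Best response: Fair offer (5.4 is the largest).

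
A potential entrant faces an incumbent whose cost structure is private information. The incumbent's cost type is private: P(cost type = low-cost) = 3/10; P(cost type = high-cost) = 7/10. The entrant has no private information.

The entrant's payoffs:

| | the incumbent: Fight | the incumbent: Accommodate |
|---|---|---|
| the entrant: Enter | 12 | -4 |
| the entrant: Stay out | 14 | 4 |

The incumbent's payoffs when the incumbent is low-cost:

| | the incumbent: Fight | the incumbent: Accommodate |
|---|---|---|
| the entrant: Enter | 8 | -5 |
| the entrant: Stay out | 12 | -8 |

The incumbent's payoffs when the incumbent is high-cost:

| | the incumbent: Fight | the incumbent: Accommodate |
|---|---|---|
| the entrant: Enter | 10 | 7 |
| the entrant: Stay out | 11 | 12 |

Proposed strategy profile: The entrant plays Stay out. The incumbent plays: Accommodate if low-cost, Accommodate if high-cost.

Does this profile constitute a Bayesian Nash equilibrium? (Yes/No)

No

The entrant plays Stay out: E[Stay out] = 3/10·(4) + 7/10·(4) = 4; E[Enter] = -4. Best-responding. ✓
The incumbent (cost type low-cost), facing Stay out: Fight gives 12, Accommodate gives -8. Proposed Accommodate is not best — profitable deviation exists. ✗
The incumbent (cost type high-cost), facing Stay out: Fight gives 11, Accommodate gives 12. Proposed Accommodate is best. ✓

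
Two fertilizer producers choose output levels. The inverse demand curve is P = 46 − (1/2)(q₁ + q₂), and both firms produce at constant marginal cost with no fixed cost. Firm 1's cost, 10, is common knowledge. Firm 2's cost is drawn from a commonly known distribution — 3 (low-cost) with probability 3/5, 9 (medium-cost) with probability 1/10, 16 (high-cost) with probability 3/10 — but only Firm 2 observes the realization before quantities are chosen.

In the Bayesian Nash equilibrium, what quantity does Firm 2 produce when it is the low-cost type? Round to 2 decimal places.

31.83

Firm 2 with cost c maximizes (46 − (1/2)(q₁+q₂) − c)·q₂, giving q₂(c) = (46 − c − (1/2)q₁).
E[c₂] = 3/5·3 + 1/10·9 + 3/10·16 = 7.5
Firm 1's FOC against E[q₂] yields q₁ = (46 − 2·10 + E[c₂])/(3/2) = (46 − 20 + 7.5)/(3/2) = 22.3333.
q₂(low-cost) = (46 − 3 − (1/2)·22.3333) = 31.8333.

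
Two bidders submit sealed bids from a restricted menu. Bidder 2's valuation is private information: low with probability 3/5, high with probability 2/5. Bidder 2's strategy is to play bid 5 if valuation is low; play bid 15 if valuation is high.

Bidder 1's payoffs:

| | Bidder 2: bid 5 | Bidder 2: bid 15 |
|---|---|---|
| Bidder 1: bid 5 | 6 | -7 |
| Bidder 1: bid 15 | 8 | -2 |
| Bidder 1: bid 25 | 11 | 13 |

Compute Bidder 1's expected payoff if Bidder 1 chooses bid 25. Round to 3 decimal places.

E[bid 25] = 3/5·11 + 2/5·13 = 33/5 + 26/5 = 59/5

11.800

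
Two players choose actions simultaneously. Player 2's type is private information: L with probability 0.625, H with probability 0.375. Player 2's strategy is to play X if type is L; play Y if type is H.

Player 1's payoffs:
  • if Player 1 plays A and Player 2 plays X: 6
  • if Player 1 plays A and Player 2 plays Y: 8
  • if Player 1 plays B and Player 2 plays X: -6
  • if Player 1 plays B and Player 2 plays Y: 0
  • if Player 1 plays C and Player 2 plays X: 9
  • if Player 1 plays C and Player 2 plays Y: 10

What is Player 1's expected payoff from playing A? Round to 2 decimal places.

6.75

E[A] = 0.625·6 + 0.375·8 = 3.75 + 3 = 6.75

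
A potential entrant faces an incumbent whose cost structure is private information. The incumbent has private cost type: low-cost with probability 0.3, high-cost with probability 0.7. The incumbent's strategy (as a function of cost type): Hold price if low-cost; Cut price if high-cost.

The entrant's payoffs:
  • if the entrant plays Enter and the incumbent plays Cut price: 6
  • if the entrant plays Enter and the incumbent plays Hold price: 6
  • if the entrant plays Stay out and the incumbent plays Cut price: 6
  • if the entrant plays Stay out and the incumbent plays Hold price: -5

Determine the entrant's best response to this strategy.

Enter

E[Enter] = 0.3·(6) + 0.7·(6) = 6
E[Stay out] = 0.3·(-5) + 0.7·(6) = 2.7
Best response: Enter (6 is the largest).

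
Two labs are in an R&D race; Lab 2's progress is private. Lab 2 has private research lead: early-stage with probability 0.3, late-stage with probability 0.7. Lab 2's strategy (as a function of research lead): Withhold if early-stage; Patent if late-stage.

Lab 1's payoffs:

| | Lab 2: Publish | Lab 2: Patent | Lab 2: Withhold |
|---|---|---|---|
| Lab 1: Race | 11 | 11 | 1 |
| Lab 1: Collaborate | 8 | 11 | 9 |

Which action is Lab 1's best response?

E[Race] = 0.3·(1) + 0.7·(11) = 8
E[Collaborate] = 0.3·(9) + 0.7·(11) = 10.4
Best response: Collaborate (10.4 is the largest).

Collaborate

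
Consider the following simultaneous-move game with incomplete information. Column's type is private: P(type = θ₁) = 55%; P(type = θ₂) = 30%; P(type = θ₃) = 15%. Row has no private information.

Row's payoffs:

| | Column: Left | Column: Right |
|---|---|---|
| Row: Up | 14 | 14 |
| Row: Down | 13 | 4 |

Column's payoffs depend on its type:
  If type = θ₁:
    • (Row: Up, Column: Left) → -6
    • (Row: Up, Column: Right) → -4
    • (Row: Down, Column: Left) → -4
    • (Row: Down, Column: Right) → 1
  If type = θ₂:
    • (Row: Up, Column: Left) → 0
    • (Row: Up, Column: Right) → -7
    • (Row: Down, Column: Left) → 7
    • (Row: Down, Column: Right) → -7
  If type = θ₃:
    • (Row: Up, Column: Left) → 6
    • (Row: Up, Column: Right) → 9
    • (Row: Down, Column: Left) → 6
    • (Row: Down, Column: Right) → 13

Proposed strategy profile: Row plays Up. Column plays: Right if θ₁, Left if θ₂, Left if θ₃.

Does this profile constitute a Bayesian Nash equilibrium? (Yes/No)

No

A profile is a BNE iff every type of every player is best-responding given beliefs about the other side.
Row plays Up: E[Up] = 0.55·(14) + 0.3·(14) + 0.15·(14) = 14; E[Down] = 8.05. Best-responding. ✓
Column (type θ₁), facing Up: Left gives -6, Right gives -4. Proposed Right is best. ✓
Column (type θ₂), facing Up: Left gives 0, Right gives -7. Proposed Left is best. ✓
Column (type θ₃), facing Up: Left gives 6, Right gives 9. Proposed Left is not best — profitable deviation exists. ✗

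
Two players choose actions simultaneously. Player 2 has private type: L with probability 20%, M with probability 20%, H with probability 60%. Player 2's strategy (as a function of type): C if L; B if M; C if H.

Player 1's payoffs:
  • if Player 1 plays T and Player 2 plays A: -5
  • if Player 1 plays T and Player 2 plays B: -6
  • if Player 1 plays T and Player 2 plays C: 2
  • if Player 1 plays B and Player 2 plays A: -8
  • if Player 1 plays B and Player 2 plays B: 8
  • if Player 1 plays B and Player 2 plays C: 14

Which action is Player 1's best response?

B

E[T] = 0.2·(2) + 0.2·(-6) + 0.6·(2) = 0.4
E[B] = 0.2·(14) + 0.2·(8) + 0.6·(14) = 12.8
Best response: B (12.8 is the largest).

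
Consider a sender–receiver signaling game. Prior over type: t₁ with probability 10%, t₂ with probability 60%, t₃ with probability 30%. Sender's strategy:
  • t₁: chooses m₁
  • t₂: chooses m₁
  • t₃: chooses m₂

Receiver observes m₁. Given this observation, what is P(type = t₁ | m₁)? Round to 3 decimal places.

Apply Bayes' rule using the sender's strategy as the likelihood.
P(m₁) = 0.1·1 + 0.6·1 + 0.3·0 = 0.7
P(t₁ | m₁) = (0.1·1) / 0.7 = 0.1 / 0.7 = 0.142857

0.143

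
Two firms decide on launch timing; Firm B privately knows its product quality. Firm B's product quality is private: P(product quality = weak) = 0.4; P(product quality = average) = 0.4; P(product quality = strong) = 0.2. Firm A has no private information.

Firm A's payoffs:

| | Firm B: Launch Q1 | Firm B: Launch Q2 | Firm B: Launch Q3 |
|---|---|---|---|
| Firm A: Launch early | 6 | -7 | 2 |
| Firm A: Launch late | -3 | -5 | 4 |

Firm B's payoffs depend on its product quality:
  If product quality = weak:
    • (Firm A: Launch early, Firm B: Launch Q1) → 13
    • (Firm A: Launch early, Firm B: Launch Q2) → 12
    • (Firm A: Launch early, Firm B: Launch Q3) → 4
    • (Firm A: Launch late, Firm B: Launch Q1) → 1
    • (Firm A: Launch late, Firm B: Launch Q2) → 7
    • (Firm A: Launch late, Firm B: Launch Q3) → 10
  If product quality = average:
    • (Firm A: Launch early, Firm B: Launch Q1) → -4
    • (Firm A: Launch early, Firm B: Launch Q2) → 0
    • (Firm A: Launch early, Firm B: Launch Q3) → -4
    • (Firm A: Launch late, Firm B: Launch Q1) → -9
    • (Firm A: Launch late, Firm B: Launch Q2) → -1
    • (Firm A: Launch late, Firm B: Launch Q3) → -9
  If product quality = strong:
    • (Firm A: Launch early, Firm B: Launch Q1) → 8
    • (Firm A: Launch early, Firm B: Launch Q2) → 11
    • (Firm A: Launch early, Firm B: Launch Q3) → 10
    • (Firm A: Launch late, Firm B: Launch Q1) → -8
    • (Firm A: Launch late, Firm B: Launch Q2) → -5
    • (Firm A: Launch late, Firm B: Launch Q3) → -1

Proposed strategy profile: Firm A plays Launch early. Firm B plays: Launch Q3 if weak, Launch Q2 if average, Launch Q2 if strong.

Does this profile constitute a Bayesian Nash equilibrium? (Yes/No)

No

A profile is a BNE iff every type of every player is best-responding given beliefs about the other side.
Firm A plays Launch early: E[Launch early] = 0.4·(2) + 0.4·(-7) + 0.2·(-7) = -3.4; E[Launch late] = -1.4. Not best-responding. ✗
Firm B (product quality weak), facing Launch early: Launch Q1 gives 13, Launch Q2 gives 12, Launch Q3 gives 4. Proposed Launch Q3 is not best — profitable deviation exists. ✗
Firm B (product quality average), facing Launch early: Launch Q1 gives -4, Launch Q2 gives 0, Launch Q3 gives -4. Proposed Launch Q2 is best. ✓
Firm B (product quality strong), facing Launch early: Launch Q1 gives 8, Launch Q2 gives 11, Launch Q3 gives 10. Proposed Launch Q2 is best. ✓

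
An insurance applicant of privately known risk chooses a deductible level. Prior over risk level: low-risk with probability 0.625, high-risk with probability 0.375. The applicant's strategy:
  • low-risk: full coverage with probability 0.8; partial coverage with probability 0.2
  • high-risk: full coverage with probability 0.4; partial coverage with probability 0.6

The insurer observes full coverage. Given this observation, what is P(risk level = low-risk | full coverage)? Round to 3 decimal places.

P(full coverage) = 0.625·0.8 + 0.375·0.4 = 0.65
P(low-risk | full coverage) = (0.625·0.8) / 0.65 = 0.5 / 0.65 = 0.769231

0.769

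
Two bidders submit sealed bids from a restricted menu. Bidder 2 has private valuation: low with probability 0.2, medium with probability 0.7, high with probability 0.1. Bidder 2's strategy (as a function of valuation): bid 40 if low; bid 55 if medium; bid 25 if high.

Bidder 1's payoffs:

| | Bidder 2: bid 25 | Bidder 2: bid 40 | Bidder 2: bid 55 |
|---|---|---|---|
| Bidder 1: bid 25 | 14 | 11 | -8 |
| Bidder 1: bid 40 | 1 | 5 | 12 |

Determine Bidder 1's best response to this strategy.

bid 40

E[bid 25] = 0.2·(11) + 0.7·(-8) + 0.1·(14) = -2
E[bid 40] = 0.2·(5) + 0.7·(12) + 0.1·(1) = 9.5
Best response: bid 40 (9.5 is the largest).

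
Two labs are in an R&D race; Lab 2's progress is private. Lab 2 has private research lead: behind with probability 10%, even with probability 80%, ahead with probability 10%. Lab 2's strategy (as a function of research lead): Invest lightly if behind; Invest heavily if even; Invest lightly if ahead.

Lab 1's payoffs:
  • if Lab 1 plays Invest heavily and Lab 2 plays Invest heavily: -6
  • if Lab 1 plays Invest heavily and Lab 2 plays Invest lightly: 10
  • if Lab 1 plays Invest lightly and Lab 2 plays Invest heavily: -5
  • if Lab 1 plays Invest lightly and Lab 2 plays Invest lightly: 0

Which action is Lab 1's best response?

Invest heavily

E[Invest heavily] = 0.1·(10) + 0.8·(-6) + 0.1·(10) = -2.8
E[Invest lightly] = 0.1·(0) + 0.8·(-5) + 0.1·(0) = -4
Best response: Invest heavily (-2.8 is the largest).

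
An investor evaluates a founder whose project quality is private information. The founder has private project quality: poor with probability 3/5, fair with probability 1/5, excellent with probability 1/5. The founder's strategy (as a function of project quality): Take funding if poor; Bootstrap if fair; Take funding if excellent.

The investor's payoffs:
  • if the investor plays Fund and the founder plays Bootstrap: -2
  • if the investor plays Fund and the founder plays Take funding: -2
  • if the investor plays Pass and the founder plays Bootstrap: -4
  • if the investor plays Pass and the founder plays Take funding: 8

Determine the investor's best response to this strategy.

Compute the investor's expected payoff for each action, taking the expectation over the founder's type.
E[Fund] = 3/5·(-2) + 1/5·(-2) + 1/5·(-2) = -2
E[Pass] = 3/5·(8) + 1/5·(-4) + 1/5·(8) = 28/5
Best response: Pass (28/5 is the largest).

Pass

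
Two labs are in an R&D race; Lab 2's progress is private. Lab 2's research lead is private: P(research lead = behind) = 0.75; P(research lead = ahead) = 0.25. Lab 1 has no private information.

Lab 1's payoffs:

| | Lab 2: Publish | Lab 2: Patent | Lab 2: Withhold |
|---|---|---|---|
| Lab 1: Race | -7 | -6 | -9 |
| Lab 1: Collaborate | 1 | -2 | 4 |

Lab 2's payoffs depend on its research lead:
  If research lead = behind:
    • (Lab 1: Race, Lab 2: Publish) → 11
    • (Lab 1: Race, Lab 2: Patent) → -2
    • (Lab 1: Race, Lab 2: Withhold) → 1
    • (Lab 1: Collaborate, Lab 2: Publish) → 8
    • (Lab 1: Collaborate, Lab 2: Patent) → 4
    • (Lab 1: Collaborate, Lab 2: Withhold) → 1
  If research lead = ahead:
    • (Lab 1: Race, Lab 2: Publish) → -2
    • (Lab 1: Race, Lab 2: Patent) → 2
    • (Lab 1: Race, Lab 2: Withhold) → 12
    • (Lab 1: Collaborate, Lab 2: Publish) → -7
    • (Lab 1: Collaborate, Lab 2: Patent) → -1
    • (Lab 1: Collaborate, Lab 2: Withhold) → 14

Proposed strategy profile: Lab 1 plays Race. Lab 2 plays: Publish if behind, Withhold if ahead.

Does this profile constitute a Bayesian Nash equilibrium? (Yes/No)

Lab 1 plays Race: E[Race] = 0.75·(-7) + 0.25·(-9) = -7.5; E[Collaborate] = 1.75. Not best-responding. ✗
Lab 2 (research lead behind), facing Race: Publish gives 11, Patent gives -2, Withhold gives 1. Proposed Publish is best. ✓
Lab 2 (research lead ahead), facing Race: Publish gives -2, Patent gives 2, Withhold gives 12. Proposed Withhold is best. ✓

No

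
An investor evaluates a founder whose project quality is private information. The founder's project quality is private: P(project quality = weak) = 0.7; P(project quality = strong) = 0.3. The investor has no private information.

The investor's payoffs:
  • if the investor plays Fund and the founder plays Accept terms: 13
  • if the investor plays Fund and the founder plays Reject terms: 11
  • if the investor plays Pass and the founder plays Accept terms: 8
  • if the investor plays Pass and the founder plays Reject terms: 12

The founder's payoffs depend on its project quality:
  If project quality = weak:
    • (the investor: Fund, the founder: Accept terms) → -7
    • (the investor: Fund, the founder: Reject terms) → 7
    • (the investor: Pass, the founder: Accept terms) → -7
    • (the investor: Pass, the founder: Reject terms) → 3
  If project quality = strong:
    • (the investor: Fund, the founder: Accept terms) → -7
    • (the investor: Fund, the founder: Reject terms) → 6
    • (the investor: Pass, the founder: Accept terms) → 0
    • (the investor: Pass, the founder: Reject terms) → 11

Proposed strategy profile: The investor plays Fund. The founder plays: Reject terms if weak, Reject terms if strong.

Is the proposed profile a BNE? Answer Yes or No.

No

The investor plays Fund: E[Fund] = 0.7·(11) + 0.3·(11) = 11; E[Pass] = 12. Not best-responding. ✗
The founder (project quality weak), facing Fund: Accept terms gives -7, Reject terms gives 7. Proposed Reject terms is best. ✓
The founder (project quality strong), facing Fund: Accept terms gives -7, Reject terms gives 6. Proposed Reject terms is best. ✓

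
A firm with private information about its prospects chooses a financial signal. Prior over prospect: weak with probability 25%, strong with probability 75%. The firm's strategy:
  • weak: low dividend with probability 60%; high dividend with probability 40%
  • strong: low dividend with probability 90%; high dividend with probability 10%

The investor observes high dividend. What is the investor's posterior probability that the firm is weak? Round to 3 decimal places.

0.571

P(high dividend) = 0.25·0.4 + 0.75·0.1 = 0.175
P(weak | high dividend) = (0.25·0.4) / 0.175 = 0.1 / 0.175 = 0.571429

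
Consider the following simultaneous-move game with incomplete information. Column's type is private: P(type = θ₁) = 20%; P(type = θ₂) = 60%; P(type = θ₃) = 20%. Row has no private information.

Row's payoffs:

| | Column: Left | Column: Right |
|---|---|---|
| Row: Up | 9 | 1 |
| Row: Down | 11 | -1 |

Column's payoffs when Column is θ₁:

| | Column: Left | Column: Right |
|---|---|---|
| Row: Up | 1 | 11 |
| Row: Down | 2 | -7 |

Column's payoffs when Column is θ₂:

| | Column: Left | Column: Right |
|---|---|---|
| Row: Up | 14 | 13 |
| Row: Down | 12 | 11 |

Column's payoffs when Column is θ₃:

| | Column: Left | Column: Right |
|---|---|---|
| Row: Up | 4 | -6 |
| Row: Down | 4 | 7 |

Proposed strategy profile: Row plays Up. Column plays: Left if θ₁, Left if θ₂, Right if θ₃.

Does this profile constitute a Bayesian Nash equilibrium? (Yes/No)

No

Row plays Up: E[Up] = 0.2·(9) + 0.6·(9) + 0.2·(1) = 7.4; E[Down] = 8.6. Not best-responding. ✗
Column (type θ₁), facing Up: Left gives 1, Right gives 11. Proposed Left is not best — profitable deviation exists. ✗
Column (type θ₂), facing Up: Left gives 14, Right gives 13. Proposed Left is best. ✓
Column (type θ₃), facing Up: Left gives 4, Right gives -6. Proposed Right is not best — profitable deviation exists. ✗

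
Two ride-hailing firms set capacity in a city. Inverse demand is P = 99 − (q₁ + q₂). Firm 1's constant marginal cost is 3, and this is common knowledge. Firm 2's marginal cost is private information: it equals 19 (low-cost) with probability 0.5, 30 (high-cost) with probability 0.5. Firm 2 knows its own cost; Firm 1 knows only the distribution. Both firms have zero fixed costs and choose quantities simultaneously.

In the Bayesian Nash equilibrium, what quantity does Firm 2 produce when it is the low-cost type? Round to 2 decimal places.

Type-c best response for Firm 2: q₂(c) = (99 − c)/2 − q₁/2.
Firm 1 maximizes expected profit; its first-order condition is 99 − 2q₁ − E[q₂] − 3 = 0.
Substituting E[q₂] and solving: E[c₂] = 24.5, so q₁ = (99 − 2·3 + 24.5)/3 = 39.1667.
q₂(low-cost) = (99 − 19 − 39.1667)/2 = 20.4167.

20.42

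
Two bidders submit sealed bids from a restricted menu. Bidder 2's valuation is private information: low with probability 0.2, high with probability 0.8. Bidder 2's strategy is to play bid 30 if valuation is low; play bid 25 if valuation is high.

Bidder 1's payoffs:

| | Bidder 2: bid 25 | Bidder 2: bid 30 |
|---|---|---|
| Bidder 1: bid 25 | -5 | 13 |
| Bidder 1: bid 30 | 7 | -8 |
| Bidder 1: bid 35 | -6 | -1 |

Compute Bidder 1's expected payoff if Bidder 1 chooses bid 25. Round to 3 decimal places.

-1.400

E[bid 25] = 0.2·13 + 0.8·(-5) = 2.6 + (-4) = -1.4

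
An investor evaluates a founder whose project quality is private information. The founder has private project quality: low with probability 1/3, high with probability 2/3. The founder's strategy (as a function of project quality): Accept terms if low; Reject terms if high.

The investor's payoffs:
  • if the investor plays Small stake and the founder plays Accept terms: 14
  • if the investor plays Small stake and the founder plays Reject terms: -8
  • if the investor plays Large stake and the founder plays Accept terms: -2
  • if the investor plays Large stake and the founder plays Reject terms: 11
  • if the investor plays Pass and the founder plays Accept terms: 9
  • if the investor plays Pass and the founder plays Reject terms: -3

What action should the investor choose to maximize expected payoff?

E[Small stake] = 1/3·(14) + 2/3·(-8) = -2/3
E[Large stake] = 1/3·(-2) + 2/3·(11) = 20/3
E[Pass] = 1/3·(9) + 2/3·(-3) = 1
Best response: Large stake (20/3 is the largest).

Large stake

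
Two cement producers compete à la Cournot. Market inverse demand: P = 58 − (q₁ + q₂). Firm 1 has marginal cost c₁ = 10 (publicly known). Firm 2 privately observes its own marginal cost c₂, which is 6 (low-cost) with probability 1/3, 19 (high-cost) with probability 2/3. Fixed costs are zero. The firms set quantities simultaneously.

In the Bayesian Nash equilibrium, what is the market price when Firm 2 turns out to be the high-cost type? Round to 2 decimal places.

Type-c best response for Firm 2: q₂(c) = (58 − c)/2 − q₁/2.
Firm 1 maximizes expected profit; its first-order condition is 58 − 2q₁ − E[q₂] − 10 = 0.
Substituting E[q₂] and solving: E[c₂] = 14.6667, so q₁ = (58 − 2·10 + 14.6667)/3 = 17.5556.
q₂(high-cost) = 10.7222, so P = 58 − (17.5556 + 10.7222) = 29.7222.

29.72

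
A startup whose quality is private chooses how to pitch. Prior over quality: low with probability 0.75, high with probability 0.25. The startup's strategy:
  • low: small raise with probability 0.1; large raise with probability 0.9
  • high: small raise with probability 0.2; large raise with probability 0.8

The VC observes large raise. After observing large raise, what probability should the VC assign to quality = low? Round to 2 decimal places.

P(large raise) = 0.75·0.9 + 0.25·0.8 = 0.875
P(low | large raise) = (0.75·0.9) / 0.875 = 0.675 / 0.875 = 0.771429

0.77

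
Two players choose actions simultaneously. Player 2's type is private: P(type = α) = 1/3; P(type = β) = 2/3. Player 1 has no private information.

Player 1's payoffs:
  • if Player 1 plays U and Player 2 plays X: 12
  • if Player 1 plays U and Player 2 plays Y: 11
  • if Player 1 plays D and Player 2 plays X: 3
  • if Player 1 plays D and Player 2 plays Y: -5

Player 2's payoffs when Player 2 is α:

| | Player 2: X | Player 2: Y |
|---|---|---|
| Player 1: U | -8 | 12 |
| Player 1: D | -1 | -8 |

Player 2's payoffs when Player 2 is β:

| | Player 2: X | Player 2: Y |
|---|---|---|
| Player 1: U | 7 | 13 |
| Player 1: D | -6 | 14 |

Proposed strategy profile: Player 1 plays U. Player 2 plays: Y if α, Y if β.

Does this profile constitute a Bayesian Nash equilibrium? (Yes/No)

A profile is a BNE iff every type of every player is best-responding given beliefs about the other side.
Player 1 plays U: E[U] = 1/3·(11) + 2/3·(11) = 11; E[D] = -5. Best-responding. ✓
Player 2 (type α), facing U: X gives -8, Y gives 12. Proposed Y is best. ✓
Player 2 (type β), facing U: X gives 7, Y gives 13. Proposed Y is best. ✓

Yes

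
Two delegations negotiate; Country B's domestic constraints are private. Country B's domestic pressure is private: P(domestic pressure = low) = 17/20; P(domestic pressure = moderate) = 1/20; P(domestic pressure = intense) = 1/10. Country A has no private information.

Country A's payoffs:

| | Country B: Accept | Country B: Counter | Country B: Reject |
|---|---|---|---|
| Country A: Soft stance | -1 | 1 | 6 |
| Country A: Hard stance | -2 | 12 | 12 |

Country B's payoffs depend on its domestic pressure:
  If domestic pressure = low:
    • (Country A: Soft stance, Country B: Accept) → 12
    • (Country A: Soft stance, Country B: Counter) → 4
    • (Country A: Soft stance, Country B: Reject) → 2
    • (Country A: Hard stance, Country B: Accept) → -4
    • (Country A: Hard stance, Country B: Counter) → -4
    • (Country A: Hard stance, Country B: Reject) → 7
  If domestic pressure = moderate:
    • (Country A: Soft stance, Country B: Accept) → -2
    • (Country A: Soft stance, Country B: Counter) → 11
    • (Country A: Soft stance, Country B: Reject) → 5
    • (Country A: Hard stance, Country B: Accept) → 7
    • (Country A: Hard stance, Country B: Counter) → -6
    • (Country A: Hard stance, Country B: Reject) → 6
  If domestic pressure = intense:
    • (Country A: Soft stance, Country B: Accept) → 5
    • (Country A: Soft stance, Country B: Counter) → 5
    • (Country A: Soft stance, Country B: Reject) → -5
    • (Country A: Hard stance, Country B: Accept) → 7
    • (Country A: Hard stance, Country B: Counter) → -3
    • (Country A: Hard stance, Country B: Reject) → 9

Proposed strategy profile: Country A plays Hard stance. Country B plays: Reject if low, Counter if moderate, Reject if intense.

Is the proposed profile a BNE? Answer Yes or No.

A profile is a BNE iff every type of every player is best-responding given beliefs about the other side.
Country A plays Hard stance: E[Hard stance] = 17/20·(12) + 1/20·(12) + 1/10·(12) = 12; E[Soft stance] = 23/4. Best-responding. ✓
Country B (domestic pressure low), facing Hard stance: Accept gives -4, Counter gives -4, Reject gives 7. Proposed Reject is best. ✓
Country B (domestic pressure moderate), facing Hard stance: Accept gives 7, Counter gives -6, Reject gives 6. Proposed Counter is not best — profitable deviation exists. ✗
Country B (domestic pressure intense), facing Hard stance: Accept gives 7, Counter gives -3, Reject gives 9. Proposed Reject is best. ✓

No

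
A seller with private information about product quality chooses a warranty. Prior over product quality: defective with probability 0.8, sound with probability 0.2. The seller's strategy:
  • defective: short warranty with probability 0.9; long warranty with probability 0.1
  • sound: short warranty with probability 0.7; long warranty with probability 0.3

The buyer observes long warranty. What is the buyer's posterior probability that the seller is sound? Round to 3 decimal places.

0.429

Apply Bayes' rule using the sender's strategy as the likelihood.
P(long warranty) = 0.8·0.1 + 0.2·0.3 = 0.14
P(sound | long warranty) = (0.2·0.3) / 0.14 = 0.06 / 0.14 = 0.428571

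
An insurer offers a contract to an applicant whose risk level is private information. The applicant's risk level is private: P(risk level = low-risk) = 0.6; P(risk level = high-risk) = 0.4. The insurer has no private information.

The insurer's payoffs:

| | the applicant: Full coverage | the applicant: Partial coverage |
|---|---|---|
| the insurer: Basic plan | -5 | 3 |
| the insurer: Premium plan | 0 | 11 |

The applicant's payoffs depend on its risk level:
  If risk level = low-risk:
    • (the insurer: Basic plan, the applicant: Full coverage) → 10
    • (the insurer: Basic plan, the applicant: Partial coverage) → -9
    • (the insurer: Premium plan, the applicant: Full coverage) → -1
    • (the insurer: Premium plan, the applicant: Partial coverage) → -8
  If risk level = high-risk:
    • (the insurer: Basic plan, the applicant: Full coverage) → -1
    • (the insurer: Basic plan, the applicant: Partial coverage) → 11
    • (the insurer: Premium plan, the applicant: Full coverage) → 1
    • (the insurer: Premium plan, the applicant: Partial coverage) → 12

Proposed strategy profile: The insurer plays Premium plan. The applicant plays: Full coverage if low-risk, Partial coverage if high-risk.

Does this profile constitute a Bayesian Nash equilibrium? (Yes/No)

The insurer plays Premium plan: E[Premium plan] = 0.6·(0) + 0.4·(11) = 4.4; E[Basic plan] = -1.8. Best-responding. ✓
The applicant (risk level low-risk), facing Premium plan: Full coverage gives -1, Partial coverage gives -8. Proposed Full coverage is best. ✓
The applicant (risk level high-risk), facing Premium plan: Full coverage gives 1, Partial coverage gives 12. Proposed Partial coverage is best. ✓

Yes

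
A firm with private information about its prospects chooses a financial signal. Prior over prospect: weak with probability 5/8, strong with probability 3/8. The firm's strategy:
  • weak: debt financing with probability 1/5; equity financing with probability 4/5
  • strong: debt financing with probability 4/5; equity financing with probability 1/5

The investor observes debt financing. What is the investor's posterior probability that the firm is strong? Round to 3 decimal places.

0.706

P(debt financing) = (5/8)·(1/5) + (3/8)·(4/5) = 17/40
P(strong | debt financing) = ((3/8)·(4/5)) / (17/40) = (3/10) / (17/40) = 12/17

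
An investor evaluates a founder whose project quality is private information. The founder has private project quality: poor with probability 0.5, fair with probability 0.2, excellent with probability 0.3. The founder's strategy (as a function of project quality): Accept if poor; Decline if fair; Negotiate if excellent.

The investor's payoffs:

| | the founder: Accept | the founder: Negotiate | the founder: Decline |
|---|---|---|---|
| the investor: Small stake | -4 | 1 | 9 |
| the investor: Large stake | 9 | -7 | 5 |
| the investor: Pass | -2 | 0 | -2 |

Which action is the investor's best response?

Large stake

Compute the investor's expected payoff for each action, taking the expectation over the founder's type.
E[Small stake] = 0.5·(-4) + 0.2·(9) + 0.3·(1) = 0.1
E[Large stake] = 0.5·(9) + 0.2·(5) + 0.3·(-7) = 3.4
E[Pass] = 0.5·(-2) + 0.2·(-2) + 0.3·(0) = -1.4
Best response: Large stake (3.4 is the largest).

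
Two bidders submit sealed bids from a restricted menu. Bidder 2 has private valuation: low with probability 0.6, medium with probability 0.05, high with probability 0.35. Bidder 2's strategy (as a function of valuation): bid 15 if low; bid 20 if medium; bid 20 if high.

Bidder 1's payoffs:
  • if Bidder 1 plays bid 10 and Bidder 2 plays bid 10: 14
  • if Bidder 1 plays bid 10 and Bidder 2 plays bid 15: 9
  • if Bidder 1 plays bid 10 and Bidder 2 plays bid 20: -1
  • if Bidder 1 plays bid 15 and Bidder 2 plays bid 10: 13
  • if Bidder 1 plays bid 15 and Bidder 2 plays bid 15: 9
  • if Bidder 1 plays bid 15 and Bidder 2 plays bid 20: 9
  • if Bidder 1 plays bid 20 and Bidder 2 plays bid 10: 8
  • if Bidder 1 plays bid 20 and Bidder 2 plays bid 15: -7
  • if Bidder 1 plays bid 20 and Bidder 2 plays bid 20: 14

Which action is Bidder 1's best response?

E[bid 10] = 0.6·(9) + 0.05·(-1) + 0.35·(-1) = 5
E[bid 15] = 0.6·(9) + 0.05·(9) + 0.35·(9) = 9
E[bid 20] = 0.6·(-7) + 0.05·(14) + 0.35·(14) = 1.4
Best response: bid 15 (9 is the largest).

bid 15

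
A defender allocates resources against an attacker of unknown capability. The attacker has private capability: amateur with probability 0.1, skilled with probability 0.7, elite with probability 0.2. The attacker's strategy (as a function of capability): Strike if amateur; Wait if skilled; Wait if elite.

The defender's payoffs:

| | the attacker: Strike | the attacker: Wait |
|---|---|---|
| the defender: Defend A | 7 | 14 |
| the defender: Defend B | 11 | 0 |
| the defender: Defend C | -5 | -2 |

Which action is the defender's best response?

Compute the defender's expected payoff for each action, taking the expectation over the attacker's type.
E[Defend A] = 0.1·(7) + 0.7·(14) + 0.2·(14) = 13.3
E[Defend B] = 0.1·(11) + 0.7·(0) + 0.2·(0) = 1.1
E[Defend C] = 0.1·(-5) + 0.7·(-2) + 0.2·(-2) = -2.3
Best response: Defend A (13.3 is the largest).

Defend A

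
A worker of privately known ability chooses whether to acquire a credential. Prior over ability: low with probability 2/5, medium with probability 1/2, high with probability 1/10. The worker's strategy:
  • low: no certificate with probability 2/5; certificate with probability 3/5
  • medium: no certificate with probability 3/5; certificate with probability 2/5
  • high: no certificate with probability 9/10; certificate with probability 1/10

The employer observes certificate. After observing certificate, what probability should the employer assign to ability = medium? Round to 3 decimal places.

0.444

Apply Bayes' rule using the sender's strategy as the likelihood.
P(certificate) = (2/5)·(3/5) + (1/2)·(2/5) + (1/10)·(1/10) = 9/20
P(medium | certificate) = ((1/2)·(2/5)) / (9/20) = (1/5) / (9/20) = 4/9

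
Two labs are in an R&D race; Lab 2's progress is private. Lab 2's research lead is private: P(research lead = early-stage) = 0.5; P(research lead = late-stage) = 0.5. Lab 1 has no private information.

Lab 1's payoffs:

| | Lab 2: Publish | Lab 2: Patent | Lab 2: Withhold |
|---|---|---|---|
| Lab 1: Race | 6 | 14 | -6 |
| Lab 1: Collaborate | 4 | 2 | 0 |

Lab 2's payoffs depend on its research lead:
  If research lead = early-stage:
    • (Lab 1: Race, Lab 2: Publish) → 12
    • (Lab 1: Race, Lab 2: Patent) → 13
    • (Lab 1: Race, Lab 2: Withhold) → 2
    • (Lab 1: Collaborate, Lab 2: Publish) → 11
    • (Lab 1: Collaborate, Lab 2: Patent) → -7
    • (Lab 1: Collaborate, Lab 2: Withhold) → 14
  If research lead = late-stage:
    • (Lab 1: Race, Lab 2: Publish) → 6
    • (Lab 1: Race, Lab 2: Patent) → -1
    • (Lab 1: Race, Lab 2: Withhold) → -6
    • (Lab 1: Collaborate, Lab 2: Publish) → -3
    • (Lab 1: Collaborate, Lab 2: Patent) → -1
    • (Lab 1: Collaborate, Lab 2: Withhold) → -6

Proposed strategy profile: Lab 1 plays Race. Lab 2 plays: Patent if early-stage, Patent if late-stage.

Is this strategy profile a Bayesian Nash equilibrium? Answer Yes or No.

No

A profile is a BNE iff every type of every player is best-responding given beliefs about the other side.
Lab 1 plays Race: E[Race] = 0.5·(14) + 0.5·(14) = 14; E[Collaborate] = 2. Best-responding. ✓
Lab 2 (research lead early-stage), facing Race: Publish gives 12, Patent gives 13, Withhold gives 2. Proposed Patent is best. ✓
Lab 2 (research lead late-stage), facing Race: Publish gives 6, Patent gives -1, Withhold gives -6. Proposed Patent is not best — profitable deviation exists. ✗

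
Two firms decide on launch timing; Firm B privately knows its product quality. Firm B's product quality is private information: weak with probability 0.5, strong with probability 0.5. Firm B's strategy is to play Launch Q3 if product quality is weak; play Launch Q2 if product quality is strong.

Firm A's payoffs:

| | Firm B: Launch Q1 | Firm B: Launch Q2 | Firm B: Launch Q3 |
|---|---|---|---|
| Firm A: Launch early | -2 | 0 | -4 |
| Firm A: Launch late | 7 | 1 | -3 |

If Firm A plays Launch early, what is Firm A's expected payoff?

-2

Take the expectation over Firm B's product quality, weighting each type's action by its prior probability.
E[Launch early] = 0.5·(-4) + 0.5·0 = (-2) + 0 = -2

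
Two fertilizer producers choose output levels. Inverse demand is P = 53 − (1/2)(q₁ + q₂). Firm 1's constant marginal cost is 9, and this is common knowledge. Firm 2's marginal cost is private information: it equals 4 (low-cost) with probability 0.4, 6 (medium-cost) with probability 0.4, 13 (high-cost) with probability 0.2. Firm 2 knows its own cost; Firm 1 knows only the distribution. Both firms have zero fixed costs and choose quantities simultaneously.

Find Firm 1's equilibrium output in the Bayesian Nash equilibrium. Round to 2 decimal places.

Type-c best response for Firm 2: q₂(c) = (53 − c) − q₁/2.
Firm 1 maximizes expected profit; its first-order condition is 53 − q₁ − (1/2)E[q₂] − 9 = 0.
Substituting E[q₂] and solving: E[c₂] = 6.6, so q₁ = (53 − 2·9 + 6.6)/(3/2) = 27.7333.

27.73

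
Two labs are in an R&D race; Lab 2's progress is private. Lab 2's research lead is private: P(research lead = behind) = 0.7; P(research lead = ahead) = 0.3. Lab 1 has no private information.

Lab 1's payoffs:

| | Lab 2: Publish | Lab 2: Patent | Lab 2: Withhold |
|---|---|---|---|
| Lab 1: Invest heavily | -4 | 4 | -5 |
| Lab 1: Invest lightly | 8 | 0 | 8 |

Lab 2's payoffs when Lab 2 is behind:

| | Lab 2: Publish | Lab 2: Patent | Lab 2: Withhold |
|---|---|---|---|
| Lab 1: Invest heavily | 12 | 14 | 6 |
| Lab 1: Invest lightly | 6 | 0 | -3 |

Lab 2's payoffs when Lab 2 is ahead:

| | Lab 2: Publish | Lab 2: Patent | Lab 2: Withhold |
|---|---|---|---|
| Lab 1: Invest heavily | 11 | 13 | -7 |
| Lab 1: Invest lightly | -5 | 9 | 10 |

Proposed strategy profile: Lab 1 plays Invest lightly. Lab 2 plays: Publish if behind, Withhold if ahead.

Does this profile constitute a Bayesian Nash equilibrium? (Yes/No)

Lab 1 plays Invest lightly: E[Invest lightly] = 0.7·(8) + 0.3·(8) = 8; E[Invest heavily] = -4.3. Best-responding. ✓
Lab 2 (research lead behind), facing Invest lightly: Publish gives 6, Patent gives 0, Withhold gives -3. Proposed Publish is best. ✓
Lab 2 (research lead ahead), facing Invest lightly: Publish gives -5, Patent gives 9, Withhold gives 10. Proposed Withhold is best. ✓

Yes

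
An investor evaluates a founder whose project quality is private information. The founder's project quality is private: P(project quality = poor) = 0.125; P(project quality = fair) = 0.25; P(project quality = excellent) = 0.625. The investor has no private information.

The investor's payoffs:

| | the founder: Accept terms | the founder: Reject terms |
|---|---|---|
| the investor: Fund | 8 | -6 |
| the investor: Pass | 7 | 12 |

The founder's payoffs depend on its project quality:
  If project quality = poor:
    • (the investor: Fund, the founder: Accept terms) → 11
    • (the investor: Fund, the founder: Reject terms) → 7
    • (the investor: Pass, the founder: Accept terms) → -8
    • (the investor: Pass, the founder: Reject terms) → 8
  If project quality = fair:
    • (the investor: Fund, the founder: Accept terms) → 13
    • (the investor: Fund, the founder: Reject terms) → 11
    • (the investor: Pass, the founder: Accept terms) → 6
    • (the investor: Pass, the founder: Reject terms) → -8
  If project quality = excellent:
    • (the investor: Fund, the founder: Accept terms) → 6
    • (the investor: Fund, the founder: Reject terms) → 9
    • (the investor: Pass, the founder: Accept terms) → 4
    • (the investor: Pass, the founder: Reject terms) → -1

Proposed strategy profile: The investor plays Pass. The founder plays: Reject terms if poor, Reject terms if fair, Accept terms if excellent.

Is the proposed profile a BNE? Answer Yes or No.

No

The investor plays Pass: E[Pass] = 0.125·(12) + 0.25·(12) + 0.625·(7) = 8.875; E[Fund] = 2.75. Best-responding. ✓
The founder (project quality poor), facing Pass: Accept terms gives -8, Reject terms gives 8. Proposed Reject terms is best. ✓
The founder (project quality fair), facing Pass: Accept terms gives 6, Reject terms gives -8. Proposed Reject terms is not best — profitable deviation exists. ✗
The founder (project quality excellent), facing Pass: Accept terms gives 4, Reject terms gives -1. Proposed Accept terms is best. ✓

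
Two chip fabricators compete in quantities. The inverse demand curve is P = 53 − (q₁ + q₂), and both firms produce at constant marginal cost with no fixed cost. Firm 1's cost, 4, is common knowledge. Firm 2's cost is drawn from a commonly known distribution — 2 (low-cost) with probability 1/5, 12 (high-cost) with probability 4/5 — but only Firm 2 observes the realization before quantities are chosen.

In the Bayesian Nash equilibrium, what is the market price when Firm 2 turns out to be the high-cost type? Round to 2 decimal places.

23.33

Firm 2 with cost c maximizes (53 − (q₁+q₂) − c)·q₂, giving q₂(c) = (53 − c − q₁)/2.
E[c₂] = 1/5·2 + 4/5·12 = 10
Firm 1's FOC against E[q₂] yields q₁ = (53 − 2·4 + E[c₂])/3 = (53 − 8 + 10)/3 = 18.3333.
q₂(high-cost) = 11.3333, so P = 53 − (18.3333 + 11.3333) = 23.3333.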